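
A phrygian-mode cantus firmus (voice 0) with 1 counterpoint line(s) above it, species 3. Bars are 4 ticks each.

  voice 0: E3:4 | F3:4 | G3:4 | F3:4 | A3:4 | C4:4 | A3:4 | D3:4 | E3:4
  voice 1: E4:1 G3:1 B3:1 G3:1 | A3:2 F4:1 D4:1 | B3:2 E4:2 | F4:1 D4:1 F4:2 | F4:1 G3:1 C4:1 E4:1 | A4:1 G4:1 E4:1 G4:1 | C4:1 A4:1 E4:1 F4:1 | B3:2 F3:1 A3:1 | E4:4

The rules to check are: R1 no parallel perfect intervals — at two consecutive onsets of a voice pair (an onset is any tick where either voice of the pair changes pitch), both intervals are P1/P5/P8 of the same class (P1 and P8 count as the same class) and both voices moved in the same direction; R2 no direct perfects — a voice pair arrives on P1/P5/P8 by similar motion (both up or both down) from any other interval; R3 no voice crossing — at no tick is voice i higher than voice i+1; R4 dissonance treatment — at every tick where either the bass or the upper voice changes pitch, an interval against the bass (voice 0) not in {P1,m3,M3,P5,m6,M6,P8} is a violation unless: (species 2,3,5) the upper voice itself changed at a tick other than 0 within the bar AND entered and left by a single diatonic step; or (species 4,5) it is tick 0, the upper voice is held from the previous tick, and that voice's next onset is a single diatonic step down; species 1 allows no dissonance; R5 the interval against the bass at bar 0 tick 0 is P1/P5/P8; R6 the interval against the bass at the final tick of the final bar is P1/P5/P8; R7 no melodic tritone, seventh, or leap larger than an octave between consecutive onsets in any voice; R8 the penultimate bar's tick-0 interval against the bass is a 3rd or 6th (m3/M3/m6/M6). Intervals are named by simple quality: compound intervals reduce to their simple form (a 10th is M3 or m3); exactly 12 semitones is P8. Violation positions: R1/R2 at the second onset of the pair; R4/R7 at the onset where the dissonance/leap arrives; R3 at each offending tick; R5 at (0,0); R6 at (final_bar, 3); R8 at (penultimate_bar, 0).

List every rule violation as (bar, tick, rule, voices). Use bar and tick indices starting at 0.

bar 0: v0=E3 v1=E4 downbeat P8
bar 1: v0=F3 v1=A3 downbeat M3
bar 2: v0=G3 v1=B3 downbeat M3
bar 3: v0=F3 v1=F4 downbeat P8
bar 4: v0=A3 v1=F4 downbeat m6
bar 5: v0=C4 v1=A4 downbeat M6
bar 6: v0=A3 v1=C4 downbeat m3
bar 7: v0=D3 v1=B3 downbeat M6
bar 8: v0=E3 v1=E4 downbeat P8
  -> R3 @ bar 4 tick 1 v(0, 1): A3 above G3
  -> R4 @ bar 4 tick 1 v(0, 1): A3/G3 M2 untreated
  -> R7 @ bar 4 tick 1 v(1,): F4->G3 leap 10st
  -> R7 @ bar 7 tick 0 v(1,): F4->B3 leap 6st
  -> R7 @ bar 7 tick 2 v(1,): B3->F3 leap 6st
  -> R2 @ bar 8 tick 0 v(0, 1): D3/A3 P5 -> E3/E4 P8 similar

(4, 1, R3, (0, 1))
(4, 1, R4, (0, 1))
(4, 1, R7, (1,))
(7, 0, R7, (1,))
(7, 2, R7, (1,))
(8, 0, R2, (0, 1))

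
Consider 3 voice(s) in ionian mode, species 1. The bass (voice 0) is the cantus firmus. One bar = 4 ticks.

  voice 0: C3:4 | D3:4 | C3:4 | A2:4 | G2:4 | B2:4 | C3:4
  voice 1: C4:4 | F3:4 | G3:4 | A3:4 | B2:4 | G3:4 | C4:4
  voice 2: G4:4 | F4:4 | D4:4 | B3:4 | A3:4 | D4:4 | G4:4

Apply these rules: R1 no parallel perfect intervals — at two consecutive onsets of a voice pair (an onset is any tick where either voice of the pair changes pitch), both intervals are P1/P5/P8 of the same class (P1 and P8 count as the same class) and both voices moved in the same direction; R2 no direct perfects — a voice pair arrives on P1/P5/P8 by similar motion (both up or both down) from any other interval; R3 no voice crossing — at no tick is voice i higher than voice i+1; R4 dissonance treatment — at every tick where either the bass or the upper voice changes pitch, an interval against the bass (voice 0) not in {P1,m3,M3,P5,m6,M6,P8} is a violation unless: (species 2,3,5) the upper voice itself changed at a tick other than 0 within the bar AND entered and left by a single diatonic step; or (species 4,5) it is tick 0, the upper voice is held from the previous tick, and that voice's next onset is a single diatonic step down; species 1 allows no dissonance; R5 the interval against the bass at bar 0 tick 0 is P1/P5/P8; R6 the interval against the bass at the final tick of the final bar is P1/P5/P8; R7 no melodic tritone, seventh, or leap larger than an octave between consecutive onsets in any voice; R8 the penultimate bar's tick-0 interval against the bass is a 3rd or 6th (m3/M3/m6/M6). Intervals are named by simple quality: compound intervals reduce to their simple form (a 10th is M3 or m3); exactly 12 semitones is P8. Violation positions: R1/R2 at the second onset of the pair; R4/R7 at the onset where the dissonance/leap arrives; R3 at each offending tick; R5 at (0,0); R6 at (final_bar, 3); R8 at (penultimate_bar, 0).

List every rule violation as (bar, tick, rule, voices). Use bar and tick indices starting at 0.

(1, 0, R2, (1, 2))
(2, 0, R4, (0, 2))
(3, 0, R4, (0, 2))
(4, 0, R4, (0, 2))
(4, 0, R7, (1,))
(5, 0, R2, (1, 2))
(6, 0, R1, (1, 2))
(6, 0, R2, (0, 1))
(6, 0, R2, (0, 2))

bar 0: v0=C3 v1=C4 v2=G4 downbeat P5
bar 1: v0=D3 v1=F3 v2=F4 downbeat m3
bar 2: v0=C3 v1=G3 v2=D4 downbeat M2
bar 3: v0=A2 v1=A3 v2=B3 downbeat M2
bar 4: v0=G2 v1=B2 v2=A3 downbeat M2
bar 5: v0=B2 v1=G3 v2=D4 downbeat m3
bar 6: v0=C3 v1=C4 v2=G4 downbeat P5
  -> R2 @ bar 1 tick 0 v(1, 2): C4/G4 P5 -> F3/F4 P8 similar
  -> R4 @ bar 2 tick 0 v(0, 2): C3/D4 M2 untreated
  -> R4 @ bar 3 tick 0 v(0, 2): A2/B3 M2 untreated
  -> R4 @ bar 4 tick 0 v(0, 2): G2/A3 M2 untreated
  -> R7 @ bar 4 tick 0 v(1,): A3->B2 leap 10st
  -> R2 @ bar 5 tick 0 v(1, 2): B2/A3 m7 -> G3/D4 P5 similar
  -> R1 @ bar 6 tick 0 v(1, 2): G3/D4 P5 -> C4/G4 P5 similar
  -> R2 @ bar 6 tick 0 v(0, 1): B2/G3 m6 -> C3/C4 P8 similar
  -> R2 @ bar 6 tick 0 v(0, 2): B2/D4 m3 -> C3/G4 P5 similar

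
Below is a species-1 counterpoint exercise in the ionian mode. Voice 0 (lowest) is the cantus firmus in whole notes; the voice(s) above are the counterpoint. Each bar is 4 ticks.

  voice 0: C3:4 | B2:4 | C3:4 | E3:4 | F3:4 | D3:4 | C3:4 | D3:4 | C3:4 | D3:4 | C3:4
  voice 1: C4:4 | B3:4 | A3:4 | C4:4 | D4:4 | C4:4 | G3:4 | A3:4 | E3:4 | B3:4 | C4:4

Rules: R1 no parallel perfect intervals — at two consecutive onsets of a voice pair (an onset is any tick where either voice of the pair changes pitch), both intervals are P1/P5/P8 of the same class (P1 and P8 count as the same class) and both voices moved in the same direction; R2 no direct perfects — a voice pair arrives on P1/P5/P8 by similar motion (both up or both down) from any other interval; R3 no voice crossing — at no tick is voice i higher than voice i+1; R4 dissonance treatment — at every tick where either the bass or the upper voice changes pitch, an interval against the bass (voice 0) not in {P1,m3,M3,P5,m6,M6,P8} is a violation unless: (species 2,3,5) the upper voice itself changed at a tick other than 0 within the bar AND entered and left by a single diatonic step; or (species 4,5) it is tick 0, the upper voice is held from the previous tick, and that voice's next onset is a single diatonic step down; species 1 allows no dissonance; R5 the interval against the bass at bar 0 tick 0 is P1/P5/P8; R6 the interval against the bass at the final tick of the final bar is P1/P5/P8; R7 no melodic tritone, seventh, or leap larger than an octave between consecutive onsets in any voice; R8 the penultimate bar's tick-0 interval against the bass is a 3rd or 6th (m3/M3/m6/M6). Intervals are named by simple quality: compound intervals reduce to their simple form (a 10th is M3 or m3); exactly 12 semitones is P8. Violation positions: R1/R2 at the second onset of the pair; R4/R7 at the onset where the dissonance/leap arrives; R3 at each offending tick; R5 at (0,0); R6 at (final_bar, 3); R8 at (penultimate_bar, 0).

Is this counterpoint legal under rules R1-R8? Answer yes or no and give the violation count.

bar 0: v0=C3 v1=C4 (P8)
bar 1: v0=B2 v1=B3 (P8)
bar 2: v0=C3 v1=A3 (M6)
bar 3: v0=E3 v1=C4 (m6)
bar 4: v0=F3 v1=D4 (M6)
bar 5: v0=D3 v1=C4 (m7)
bar 6: v0=C3 v1=G3 (P5)
bar 7: v0=D3 v1=A3 (P5)
bar 8: v0=C3 v1=E3 (M3)
bar 9: v0=D3 v1=B3 (M6)
bar 10: v0=C3 v1=C4 (P8)
  R1 @ bar1.0: C3/C4 P8 -> B2/B3 P8 similar
  R4 @ bar5.0: D3/C4 m7 untreated
  R2 @ bar6.0: D3/C4 m7 -> C3/G3 P5 similar
  R1 @ bar7.0: C3/G3 P5 -> D3/A3 P5 similar

No (4 violations)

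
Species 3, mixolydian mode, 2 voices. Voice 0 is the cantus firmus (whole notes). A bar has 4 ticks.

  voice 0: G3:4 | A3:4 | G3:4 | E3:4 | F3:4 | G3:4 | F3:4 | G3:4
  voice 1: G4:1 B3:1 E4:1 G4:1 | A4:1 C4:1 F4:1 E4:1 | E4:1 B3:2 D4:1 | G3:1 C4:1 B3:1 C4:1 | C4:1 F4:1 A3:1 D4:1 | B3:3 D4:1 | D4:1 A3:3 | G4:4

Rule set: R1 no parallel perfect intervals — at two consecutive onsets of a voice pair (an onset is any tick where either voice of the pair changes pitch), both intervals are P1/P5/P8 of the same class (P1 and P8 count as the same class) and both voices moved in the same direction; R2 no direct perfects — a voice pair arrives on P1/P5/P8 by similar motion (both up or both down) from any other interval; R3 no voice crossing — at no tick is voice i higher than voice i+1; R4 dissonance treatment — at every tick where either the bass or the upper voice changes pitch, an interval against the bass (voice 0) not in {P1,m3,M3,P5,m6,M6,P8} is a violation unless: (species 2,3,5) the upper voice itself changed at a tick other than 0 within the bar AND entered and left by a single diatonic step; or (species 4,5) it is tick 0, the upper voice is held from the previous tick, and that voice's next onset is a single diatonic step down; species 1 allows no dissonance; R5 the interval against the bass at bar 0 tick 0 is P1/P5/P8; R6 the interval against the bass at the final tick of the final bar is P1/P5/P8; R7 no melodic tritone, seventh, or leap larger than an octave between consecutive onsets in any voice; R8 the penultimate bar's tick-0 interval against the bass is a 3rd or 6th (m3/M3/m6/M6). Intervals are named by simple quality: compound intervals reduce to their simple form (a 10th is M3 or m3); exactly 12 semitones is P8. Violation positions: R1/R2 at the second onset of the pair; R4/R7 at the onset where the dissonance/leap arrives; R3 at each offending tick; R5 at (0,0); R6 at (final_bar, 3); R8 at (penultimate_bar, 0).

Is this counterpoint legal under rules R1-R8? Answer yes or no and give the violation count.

No (3 violations)

bar 0: v0=G3 v1=G4 (P8)
bar 1: v0=A3 v1=A4 (P8)
bar 2: v0=G3 v1=E4 (M6)
bar 3: v0=E3 v1=G3 (m3)
bar 4: v0=F3 v1=C4 (P5)
bar 5: v0=G3 v1=B3 (M3)
bar 6: v0=F3 v1=D4 (M6)
bar 7: v0=G3 v1=G4 (P8)
  R1 @ bar1.0: G3/G4 P8 -> A3/A4 P8 similar
  R2 @ bar7.0: F3/A3 M3 -> G3/G4 P8 similar
  R7 @ bar7.0: A3->G4 leap 10st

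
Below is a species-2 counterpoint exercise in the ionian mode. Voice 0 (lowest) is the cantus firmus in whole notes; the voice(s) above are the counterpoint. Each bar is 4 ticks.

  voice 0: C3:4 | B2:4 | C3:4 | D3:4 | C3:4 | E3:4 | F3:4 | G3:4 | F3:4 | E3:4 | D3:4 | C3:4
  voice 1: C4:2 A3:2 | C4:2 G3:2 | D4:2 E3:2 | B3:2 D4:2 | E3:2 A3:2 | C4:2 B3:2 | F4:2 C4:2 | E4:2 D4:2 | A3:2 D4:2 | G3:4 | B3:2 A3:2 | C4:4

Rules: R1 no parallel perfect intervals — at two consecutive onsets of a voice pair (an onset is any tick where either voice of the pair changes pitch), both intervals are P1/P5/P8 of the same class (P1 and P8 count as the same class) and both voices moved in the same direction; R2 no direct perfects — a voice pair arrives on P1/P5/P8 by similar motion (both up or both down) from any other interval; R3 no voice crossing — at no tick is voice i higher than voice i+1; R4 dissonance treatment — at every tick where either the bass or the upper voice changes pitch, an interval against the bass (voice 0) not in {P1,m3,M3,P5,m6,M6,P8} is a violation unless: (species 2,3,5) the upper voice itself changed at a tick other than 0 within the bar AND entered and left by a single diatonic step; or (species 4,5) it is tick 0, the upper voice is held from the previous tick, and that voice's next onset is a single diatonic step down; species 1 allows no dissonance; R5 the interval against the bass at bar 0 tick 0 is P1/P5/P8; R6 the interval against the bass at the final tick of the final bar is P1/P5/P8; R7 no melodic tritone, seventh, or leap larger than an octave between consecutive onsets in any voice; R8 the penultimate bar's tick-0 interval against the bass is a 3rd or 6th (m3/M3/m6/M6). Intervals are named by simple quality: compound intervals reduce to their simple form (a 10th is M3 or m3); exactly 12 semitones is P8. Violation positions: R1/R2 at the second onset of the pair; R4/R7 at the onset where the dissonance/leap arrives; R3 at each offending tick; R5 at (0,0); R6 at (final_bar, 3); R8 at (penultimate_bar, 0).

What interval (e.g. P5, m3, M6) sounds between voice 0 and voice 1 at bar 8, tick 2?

voice 0=F3 voice 1=D4 -> M6

M6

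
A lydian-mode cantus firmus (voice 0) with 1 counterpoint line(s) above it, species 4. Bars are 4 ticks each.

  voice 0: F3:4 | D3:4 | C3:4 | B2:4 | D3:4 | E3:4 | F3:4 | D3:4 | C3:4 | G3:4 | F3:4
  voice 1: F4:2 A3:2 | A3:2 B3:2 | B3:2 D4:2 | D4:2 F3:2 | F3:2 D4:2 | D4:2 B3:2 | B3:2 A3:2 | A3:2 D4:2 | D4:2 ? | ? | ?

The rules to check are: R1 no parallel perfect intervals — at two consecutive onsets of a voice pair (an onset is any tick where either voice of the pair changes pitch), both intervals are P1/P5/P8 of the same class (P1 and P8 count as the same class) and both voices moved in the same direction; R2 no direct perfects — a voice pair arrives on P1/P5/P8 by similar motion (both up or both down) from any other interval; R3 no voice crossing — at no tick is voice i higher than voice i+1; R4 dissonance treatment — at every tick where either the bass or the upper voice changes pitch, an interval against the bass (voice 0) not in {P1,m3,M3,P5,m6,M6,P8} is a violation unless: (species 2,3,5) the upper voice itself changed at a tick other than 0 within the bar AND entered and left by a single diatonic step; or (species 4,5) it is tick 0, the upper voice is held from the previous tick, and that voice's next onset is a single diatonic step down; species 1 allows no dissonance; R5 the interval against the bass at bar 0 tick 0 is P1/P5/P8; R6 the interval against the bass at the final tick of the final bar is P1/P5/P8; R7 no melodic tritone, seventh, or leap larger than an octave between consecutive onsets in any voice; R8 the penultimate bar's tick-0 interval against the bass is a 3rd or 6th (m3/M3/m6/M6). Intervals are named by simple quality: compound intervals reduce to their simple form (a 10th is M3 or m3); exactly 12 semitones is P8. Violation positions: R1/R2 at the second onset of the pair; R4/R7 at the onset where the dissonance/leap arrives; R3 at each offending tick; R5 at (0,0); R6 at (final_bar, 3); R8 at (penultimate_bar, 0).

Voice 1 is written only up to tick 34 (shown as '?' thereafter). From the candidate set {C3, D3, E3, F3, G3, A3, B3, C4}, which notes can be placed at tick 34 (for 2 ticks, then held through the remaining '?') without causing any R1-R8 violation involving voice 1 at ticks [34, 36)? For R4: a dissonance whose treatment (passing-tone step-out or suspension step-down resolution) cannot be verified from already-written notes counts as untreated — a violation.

C3: violates R7
D3: violates R4
E3: violates R7
F3: violates R4
G3: legal
A3: legal
B3: violates R4
C4: legal

{A3, C4, G3}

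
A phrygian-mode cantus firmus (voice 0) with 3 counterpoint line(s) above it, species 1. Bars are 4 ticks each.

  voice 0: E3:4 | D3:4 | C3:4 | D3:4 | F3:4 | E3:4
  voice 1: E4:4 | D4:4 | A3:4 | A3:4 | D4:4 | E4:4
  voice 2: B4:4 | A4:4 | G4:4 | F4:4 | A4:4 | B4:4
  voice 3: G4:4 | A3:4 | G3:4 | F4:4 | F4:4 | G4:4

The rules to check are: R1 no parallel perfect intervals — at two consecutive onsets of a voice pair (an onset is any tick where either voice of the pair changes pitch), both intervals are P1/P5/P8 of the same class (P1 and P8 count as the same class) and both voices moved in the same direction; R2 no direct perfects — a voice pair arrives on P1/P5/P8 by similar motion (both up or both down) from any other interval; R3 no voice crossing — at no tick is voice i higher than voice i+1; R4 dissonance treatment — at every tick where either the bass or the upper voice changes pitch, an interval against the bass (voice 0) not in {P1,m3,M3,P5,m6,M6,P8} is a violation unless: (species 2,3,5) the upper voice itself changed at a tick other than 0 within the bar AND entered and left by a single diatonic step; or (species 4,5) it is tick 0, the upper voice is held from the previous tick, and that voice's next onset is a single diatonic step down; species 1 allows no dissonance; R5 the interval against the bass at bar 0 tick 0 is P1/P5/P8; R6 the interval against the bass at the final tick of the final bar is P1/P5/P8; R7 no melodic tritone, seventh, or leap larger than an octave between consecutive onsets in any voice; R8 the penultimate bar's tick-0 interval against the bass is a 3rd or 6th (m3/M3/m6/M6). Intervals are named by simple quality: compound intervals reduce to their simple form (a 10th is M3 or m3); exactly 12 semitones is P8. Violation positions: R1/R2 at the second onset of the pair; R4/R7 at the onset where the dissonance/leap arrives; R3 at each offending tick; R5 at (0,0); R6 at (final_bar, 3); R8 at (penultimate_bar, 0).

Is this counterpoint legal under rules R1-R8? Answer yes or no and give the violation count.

No (35 violations)

bar 0: v0=E3 v1=E4 v2=B4 v3=G4 (m3)
bar 1: v0=D3 v1=D4 v2=A4 v3=A3 (P5)
bar 2: v0=C3 v1=A3 v2=G4 v3=G3 (P5)
bar 3: v0=D3 v1=A3 v2=F4 v3=F4 (m3)
bar 4: v0=F3 v1=D4 v2=A4 v3=F4 (P8)
bar 5: v0=E3 v1=E4 v2=B4 v3=G4 (m3)
  R3 @ bar0.0: B4 above G4
  R5 @ bar0.0: opens on m3
  R3 @ bar0.1: B4 above G4
  R3 @ bar0.2: B4 above G4
  R3 @ bar0.3: B4 above G4
  R1 @ bar1.0: E3/E4 P8 -> D3/D4 P8 similar
  R1 @ bar1.0: E3/B4 P5 -> D3/A4 P5 similar
  R1 @ bar1.0: E4/B4 P5 -> D4/A4 P5 similar
  R2 @ bar1.0: E3/G4 m3 -> D3/A3 P5 similar
  R2 @ bar1.0: B4/G4 M3 -> A4/A3 P8 similar
  R3 @ bar1.0: A4 above A3
  R7 @ bar1.0: G4->A3 leap 10st
  R3 @ bar1.1: A4 above A3
  R3 @ bar1.2: A4 above A3
  R3 @ bar1.3: A4 above A3
  R1 @ bar2.0: D3/A4 P5 -> C3/G4 P5 similar
  R1 @ bar2.0: D3/A3 P5 -> C3/G3 P5 similar
  R1 @ bar2.0: A4/A3 P8 -> G4/G3 P8 similar
  R3 @ bar2.0: G4 above G3
  R3 @ bar2.1: G4 above G3
  R3 @ bar2.2: G4 above G3
  R3 @ bar2.3: G4 above G3
  R7 @ bar3.0: G3->F4 leap 10st
  R2 @ bar4.0: A3/F4 m6 -> D4/A4 P5 similar
  R3 @ bar4.0: A4 above F4
  R8 @ bar4.0: penult P8 not 3rd/6th
  R3 @ bar4.1: A4 above F4
  R3 @ bar4.2: A4 above F4
  R3 @ bar4.3: A4 above F4
  R1 @ bar5.0: D4/A4 P5 -> E4/B4 P5 similar
  R3 @ bar5.0: B4 above G4
  R3 @ bar5.1: B4 above G4
  R3 @ bar5.2: B4 above G4
  R3 @ bar5.3: B4 above G4
  R6 @ bar5.3: closes on m3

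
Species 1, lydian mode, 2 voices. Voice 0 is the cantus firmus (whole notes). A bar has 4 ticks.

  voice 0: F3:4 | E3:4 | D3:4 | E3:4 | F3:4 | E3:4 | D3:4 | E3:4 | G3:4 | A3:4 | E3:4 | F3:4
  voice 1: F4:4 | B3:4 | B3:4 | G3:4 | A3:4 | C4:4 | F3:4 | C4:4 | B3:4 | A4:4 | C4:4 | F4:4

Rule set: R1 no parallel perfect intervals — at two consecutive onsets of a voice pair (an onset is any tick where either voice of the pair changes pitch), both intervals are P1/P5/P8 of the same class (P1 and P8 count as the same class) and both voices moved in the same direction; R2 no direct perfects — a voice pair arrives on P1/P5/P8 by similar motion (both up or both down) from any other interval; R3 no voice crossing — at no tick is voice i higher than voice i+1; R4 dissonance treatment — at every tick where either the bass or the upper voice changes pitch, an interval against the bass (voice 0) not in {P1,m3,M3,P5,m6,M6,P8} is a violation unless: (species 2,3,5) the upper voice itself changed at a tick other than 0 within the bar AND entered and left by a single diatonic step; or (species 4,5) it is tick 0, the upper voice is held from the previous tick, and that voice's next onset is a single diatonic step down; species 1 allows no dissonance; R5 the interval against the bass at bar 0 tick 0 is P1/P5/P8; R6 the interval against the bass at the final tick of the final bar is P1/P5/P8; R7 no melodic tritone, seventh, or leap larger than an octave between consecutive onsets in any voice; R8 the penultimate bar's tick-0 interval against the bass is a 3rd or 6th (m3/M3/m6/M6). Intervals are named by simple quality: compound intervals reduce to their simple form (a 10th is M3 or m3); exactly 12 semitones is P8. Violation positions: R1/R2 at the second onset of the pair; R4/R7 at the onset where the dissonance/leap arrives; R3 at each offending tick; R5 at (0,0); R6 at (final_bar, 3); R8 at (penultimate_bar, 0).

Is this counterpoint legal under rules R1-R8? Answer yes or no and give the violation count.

bar 0: v0=F3 v1=F4 (P8)
bar 1: v0=E3 v1=B3 (P5)
bar 2: v0=D3 v1=B3 (M6)
bar 3: v0=E3 v1=G3 (m3)
bar 4: v0=F3 v1=A3 (M3)
bar 5: v0=E3 v1=C4 (m6)
bar 6: v0=D3 v1=F3 (m3)
bar 7: v0=E3 v1=C4 (m6)
bar 8: v0=G3 v1=B3 (M3)
bar 9: v0=A3 v1=A4 (P8)
bar 10: v0=E3 v1=C4 (m6)
bar 11: v0=F3 v1=F4 (P8)
  R2 @ bar1.0: F3/F4 P8 -> E3/B3 P5 similar
  R7 @ bar1.0: F4->B3 leap 6st
  R2 @ bar9.0: G3/B3 M3 -> A3/A4 P8 similar
  R7 @ bar9.0: B3->A4 leap 10st
  R2 @ bar11.0: E3/C4 m6 -> F3/F4 P8 similar

No (5 violations)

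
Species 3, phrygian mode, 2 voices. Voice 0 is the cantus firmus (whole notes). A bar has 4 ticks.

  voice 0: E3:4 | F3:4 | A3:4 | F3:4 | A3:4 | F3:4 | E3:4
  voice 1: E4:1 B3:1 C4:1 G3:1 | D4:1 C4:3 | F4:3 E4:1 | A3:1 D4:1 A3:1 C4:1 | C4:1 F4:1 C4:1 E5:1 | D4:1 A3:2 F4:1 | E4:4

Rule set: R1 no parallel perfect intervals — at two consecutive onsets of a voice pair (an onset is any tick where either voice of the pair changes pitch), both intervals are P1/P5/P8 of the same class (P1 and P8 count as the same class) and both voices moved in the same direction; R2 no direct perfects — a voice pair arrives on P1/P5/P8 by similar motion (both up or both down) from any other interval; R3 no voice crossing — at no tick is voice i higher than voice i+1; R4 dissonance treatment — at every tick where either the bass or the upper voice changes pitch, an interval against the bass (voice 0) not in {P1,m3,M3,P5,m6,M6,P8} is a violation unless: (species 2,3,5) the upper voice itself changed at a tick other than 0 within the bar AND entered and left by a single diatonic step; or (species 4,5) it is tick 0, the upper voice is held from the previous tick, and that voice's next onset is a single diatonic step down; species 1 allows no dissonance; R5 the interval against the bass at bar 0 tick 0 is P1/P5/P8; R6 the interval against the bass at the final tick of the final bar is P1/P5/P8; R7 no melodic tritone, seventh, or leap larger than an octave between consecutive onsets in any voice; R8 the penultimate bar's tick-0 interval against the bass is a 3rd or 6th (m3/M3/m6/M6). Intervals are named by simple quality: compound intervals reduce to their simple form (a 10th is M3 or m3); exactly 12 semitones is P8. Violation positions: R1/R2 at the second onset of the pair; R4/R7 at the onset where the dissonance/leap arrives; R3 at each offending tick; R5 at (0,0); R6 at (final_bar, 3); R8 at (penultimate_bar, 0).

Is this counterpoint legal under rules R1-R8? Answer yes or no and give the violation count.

No (3 violations)

bar 0: v0=E3 v1=E4 (P8)
bar 1: v0=F3 v1=D4 (M6)
bar 2: v0=A3 v1=F4 (m6)
bar 3: v0=F3 v1=A3 (M3)
bar 4: v0=A3 v1=C4 (m3)
bar 5: v0=F3 v1=D4 (M6)
bar 6: v0=E3 v1=E4 (P8)
  R7 @ bar4.3: C4->E5 leap 16st
  R7 @ bar5.0: E5->D4 leap 14st
  R1 @ bar6.0: F3/F4 P8 -> E3/E4 P8 similar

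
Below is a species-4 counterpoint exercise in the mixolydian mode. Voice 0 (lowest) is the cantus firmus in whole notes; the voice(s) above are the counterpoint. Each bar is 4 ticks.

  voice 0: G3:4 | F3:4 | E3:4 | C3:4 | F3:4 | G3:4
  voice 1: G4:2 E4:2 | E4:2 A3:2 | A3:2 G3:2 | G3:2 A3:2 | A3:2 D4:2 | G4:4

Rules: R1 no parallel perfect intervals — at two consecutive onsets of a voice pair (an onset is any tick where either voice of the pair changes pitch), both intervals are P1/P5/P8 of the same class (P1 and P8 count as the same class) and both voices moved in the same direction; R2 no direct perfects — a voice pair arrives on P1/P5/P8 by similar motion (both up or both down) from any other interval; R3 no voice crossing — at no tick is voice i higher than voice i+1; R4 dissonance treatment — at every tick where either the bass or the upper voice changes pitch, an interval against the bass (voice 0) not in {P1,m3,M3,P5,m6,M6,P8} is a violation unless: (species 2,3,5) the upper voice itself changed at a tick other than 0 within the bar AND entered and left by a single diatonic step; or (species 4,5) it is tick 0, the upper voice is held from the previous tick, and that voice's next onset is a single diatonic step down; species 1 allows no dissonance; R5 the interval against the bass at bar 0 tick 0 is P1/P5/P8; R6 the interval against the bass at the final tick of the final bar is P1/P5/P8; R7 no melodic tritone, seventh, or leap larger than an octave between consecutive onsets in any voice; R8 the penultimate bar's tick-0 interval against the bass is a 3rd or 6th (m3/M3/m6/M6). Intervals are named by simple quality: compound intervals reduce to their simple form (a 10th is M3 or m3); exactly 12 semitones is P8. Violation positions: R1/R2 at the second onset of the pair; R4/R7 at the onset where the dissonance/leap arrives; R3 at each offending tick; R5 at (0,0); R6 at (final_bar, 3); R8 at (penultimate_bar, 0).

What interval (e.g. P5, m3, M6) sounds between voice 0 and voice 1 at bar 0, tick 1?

voice 0=G3 voice 1=G4 -> P8

P8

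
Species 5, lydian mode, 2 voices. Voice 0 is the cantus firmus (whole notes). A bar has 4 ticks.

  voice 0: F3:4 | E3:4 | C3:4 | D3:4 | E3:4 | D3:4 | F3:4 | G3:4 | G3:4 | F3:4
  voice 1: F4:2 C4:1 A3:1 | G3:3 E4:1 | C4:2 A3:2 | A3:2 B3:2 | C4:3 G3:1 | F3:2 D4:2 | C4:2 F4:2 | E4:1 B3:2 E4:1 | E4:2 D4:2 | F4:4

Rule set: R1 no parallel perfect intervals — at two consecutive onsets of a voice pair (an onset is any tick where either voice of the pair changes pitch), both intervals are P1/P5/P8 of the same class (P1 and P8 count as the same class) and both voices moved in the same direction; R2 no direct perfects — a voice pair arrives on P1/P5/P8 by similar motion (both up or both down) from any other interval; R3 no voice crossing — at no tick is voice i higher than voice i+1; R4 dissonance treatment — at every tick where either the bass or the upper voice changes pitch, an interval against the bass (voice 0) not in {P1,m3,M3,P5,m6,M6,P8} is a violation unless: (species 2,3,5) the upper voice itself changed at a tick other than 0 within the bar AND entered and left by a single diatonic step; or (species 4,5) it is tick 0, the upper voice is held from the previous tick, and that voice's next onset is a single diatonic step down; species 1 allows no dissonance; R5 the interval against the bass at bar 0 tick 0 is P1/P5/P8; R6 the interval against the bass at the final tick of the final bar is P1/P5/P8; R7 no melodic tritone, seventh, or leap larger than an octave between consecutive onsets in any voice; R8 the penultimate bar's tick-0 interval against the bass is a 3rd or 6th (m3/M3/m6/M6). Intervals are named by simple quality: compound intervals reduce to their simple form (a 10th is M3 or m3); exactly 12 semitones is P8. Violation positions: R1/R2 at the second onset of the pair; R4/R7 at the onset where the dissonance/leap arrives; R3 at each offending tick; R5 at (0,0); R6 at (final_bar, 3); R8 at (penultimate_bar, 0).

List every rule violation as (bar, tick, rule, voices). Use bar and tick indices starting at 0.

bar 0: v0=F3 v1=F4 downbeat P8
bar 1: v0=E3 v1=G3 downbeat m3
bar 2: v0=C3 v1=C4 downbeat P8
bar 3: v0=D3 v1=A3 downbeat P5
bar 4: v0=E3 v1=C4 downbeat m6
bar 5: v0=D3 v1=F3 downbeat m3
bar 6: v0=F3 v1=C4 downbeat P5
bar 7: v0=G3 v1=E4 downbeat M6
bar 8: v0=G3 v1=E4 downbeat M6
bar 9: v0=F3 v1=F4 downbeat P8
  -> R1 @ bar 2 tick 0 v(0, 1): E3/E4 P8 -> C3/C4 P8 similar

(2, 0, R1, (0, 1))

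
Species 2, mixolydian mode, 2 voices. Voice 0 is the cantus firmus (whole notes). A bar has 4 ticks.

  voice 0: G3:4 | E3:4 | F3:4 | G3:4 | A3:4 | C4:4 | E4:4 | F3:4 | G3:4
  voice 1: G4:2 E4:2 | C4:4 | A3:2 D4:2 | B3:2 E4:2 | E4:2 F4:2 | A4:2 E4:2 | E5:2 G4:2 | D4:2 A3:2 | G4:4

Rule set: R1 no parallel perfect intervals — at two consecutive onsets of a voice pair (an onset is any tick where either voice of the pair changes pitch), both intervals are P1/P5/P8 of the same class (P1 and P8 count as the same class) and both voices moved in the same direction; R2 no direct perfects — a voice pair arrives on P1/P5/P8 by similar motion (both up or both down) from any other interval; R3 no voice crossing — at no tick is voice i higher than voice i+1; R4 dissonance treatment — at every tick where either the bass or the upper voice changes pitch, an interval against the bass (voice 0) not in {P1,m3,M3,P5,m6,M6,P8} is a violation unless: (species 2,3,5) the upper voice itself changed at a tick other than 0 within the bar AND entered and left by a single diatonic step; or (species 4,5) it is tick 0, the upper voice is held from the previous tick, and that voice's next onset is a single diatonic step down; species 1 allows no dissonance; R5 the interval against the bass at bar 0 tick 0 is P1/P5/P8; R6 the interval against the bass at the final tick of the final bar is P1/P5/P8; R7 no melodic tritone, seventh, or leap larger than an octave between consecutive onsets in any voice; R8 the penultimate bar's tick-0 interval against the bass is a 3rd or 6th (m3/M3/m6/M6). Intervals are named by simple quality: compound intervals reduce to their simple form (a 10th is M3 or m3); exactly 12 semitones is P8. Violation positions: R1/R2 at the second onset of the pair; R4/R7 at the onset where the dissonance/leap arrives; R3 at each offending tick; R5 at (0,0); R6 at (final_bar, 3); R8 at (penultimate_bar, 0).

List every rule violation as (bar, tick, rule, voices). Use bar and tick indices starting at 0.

(6, 0, R2, (0, 1))
(7, 0, R7, (0,))
(8, 0, R2, (0, 1))
(8, 0, R7, (1,))

bar 0: v0=G3 v1=G4 downbeat P8
bar 1: v0=E3 v1=C4 downbeat m6
bar 2: v0=F3 v1=A3 downbeat M3
bar 3: v0=G3 v1=B3 downbeat M3
bar 4: v0=A3 v1=E4 downbeat P5
bar 5: v0=C4 v1=A4 downbeat M6
bar 6: v0=E4 v1=E5 downbeat P8
bar 7: v0=F3 v1=D4 downbeat M6
bar 8: v0=G3 v1=G4 downbeat P8
  -> R2 @ bar 6 tick 0 v(0, 1): C4/E4 M3 -> E4/E5 P8 similar
  -> R7 @ bar 7 tick 0 v(0,): E4->F3 leap 11st
  -> R2 @ bar 8 tick 0 v(0, 1): F3/A3 M3 -> G3/G4 P8 similar
  -> R7 @ bar 8 tick 0 v(1,): A3->G4 leap 10st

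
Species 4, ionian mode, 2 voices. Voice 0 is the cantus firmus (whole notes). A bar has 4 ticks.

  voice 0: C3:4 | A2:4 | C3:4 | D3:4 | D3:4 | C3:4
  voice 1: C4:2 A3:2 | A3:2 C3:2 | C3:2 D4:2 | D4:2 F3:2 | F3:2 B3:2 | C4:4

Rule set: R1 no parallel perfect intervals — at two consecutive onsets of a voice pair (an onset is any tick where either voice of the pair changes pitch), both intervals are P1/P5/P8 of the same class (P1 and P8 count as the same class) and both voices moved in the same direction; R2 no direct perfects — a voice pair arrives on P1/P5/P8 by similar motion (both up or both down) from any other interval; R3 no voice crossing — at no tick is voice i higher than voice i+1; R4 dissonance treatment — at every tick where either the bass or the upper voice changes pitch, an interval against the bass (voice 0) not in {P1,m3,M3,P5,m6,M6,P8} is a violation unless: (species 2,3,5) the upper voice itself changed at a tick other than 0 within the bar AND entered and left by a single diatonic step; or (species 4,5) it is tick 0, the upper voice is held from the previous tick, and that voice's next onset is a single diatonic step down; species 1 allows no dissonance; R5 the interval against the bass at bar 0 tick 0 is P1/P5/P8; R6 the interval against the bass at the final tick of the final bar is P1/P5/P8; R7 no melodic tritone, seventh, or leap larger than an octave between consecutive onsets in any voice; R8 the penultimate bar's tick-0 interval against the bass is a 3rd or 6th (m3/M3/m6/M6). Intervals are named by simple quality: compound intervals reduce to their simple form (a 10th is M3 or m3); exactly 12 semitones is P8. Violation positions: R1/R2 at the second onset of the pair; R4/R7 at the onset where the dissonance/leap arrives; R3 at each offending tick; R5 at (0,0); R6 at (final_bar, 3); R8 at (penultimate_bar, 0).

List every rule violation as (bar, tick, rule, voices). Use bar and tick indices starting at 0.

bar 0: v0=C3 v1=C4 downbeat P8
bar 1: v0=A2 v1=A3 downbeat P8
bar 2: v0=C3 v1=C3 downbeat P1
bar 3: v0=D3 v1=D4 downbeat P8
bar 4: v0=D3 v1=F3 downbeat m3
bar 5: v0=C3 v1=C4 downbeat P8
  -> R4 @ bar 2 tick 2 v(0, 1): C3/D4 M2 untreated
  -> R7 @ bar 2 tick 2 v(1,): C3->D4 leap 14st
  -> R7 @ bar 4 tick 2 v(1,): F3->B3 leap 6st

(2, 2, R4, (0, 1))
(2, 2, R7, (1,))
(4, 2, R7, (1,))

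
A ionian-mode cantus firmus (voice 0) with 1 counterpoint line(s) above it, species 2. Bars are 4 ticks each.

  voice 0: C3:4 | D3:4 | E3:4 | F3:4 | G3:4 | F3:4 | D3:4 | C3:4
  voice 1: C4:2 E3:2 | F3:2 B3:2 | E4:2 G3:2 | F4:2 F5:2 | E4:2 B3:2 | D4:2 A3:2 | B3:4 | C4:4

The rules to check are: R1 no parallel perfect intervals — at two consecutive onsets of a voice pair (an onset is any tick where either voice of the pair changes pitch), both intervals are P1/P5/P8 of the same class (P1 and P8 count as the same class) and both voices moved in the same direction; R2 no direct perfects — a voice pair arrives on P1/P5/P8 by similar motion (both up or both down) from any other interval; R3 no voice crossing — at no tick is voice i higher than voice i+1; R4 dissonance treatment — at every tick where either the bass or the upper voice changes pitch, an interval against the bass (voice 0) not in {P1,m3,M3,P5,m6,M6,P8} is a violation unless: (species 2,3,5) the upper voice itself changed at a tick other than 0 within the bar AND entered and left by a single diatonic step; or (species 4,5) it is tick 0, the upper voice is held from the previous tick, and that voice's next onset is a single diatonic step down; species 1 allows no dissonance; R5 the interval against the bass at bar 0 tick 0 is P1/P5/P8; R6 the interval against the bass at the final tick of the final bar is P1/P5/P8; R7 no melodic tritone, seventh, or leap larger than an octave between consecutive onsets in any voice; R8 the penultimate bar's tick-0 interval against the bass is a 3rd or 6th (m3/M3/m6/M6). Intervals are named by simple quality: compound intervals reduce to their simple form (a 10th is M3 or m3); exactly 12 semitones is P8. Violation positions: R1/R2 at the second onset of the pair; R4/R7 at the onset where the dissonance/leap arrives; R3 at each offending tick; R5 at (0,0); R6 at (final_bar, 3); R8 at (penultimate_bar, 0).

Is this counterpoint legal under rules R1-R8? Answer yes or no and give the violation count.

No (5 violations)

bar 0: v0=C3 v1=C4 (P8)
bar 1: v0=D3 v1=F3 (m3)
bar 2: v0=E3 v1=E4 (P8)
bar 3: v0=F3 v1=F4 (P8)
bar 4: v0=G3 v1=E4 (M6)
bar 5: v0=F3 v1=D4 (M6)
bar 6: v0=D3 v1=B3 (M6)
bar 7: v0=C3 v1=C4 (P8)
  R7 @ bar1.2: F3->B3 leap 6st
  R2 @ bar2.0: D3/B3 M6 -> E3/E4 P8 similar
  R2 @ bar3.0: E3/G3 m3 -> F3/F4 P8 similar
  R7 @ bar3.0: G3->F4 leap 10st
  R7 @ bar4.0: F5->E4 leap 13st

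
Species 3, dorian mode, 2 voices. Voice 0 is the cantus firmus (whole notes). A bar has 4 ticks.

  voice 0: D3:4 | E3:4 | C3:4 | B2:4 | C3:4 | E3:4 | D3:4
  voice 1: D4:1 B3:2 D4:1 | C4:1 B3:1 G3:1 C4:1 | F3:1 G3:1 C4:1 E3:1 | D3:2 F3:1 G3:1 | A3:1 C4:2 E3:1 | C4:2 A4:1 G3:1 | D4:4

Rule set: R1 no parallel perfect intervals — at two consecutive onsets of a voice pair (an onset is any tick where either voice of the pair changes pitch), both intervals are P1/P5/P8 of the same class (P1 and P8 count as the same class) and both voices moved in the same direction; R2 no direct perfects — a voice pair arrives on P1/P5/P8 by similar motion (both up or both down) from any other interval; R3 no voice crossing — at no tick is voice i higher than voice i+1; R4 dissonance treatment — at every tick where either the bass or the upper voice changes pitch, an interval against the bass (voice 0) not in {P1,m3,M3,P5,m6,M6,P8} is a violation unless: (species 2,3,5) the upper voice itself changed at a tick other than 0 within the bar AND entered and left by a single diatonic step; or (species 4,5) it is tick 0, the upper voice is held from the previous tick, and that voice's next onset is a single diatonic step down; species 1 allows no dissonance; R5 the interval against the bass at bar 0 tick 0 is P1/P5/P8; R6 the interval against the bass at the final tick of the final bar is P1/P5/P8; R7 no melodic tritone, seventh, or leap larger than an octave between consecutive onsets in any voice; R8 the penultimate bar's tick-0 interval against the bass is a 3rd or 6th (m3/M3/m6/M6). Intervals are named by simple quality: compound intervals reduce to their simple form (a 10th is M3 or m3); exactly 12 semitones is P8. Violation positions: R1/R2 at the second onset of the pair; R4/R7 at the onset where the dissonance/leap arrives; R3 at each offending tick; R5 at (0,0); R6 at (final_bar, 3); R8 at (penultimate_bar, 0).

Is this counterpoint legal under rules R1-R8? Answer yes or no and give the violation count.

No (4 violations)

bar 0: v0=D3 v1=D4 (P8)
bar 1: v0=E3 v1=C4 (m6)
bar 2: v0=C3 v1=F3 (P4)
bar 3: v0=B2 v1=D3 (m3)
bar 4: v0=C3 v1=A3 (M6)
bar 5: v0=E3 v1=C4 (m6)
bar 6: v0=D3 v1=D4 (P8)
  R4 @ bar2.0: C3/F3 P4 untreated
  R4 @ bar3.2: B2/F3 TT untreated
  R4 @ bar5.2: E3/A4 P4 untreated
  R7 @ bar5.3: A4->G3 leap 14st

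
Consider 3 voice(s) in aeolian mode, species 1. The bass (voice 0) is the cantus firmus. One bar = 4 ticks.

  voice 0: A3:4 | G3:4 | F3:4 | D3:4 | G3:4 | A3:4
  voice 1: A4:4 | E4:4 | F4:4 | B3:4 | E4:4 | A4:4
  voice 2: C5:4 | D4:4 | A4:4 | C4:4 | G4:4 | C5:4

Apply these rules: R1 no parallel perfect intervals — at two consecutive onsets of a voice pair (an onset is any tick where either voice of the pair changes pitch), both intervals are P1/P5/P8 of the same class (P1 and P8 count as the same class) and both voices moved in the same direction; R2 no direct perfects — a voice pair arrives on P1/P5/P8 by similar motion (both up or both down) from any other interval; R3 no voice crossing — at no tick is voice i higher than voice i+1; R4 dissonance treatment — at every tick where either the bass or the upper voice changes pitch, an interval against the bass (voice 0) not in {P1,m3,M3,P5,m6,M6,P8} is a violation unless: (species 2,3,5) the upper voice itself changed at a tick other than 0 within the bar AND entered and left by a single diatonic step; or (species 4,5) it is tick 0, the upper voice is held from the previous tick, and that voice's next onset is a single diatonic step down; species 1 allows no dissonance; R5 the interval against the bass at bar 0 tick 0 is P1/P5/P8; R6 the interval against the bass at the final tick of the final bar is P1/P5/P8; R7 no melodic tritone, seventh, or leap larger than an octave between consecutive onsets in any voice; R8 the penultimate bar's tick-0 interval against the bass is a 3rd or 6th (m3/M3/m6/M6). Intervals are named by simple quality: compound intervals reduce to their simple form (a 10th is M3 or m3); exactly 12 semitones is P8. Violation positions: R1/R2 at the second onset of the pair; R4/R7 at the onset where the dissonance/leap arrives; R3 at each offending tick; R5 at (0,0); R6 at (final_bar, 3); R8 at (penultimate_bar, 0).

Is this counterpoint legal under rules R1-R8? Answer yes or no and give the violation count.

bar 0: v0=A3 v1=A4 v2=C5 (m3)
bar 1: v0=G3 v1=E4 v2=D4 (P5)
bar 2: v0=F3 v1=F4 v2=A4 (M3)
bar 3: v0=D3 v1=B3 v2=C4 (m7)
bar 4: v0=G3 v1=E4 v2=G4 (P8)
bar 5: v0=A3 v1=A4 v2=C5 (m3)
  R5 @ bar0.0: opens on m3
  R2 @ bar1.0: A3/C5 m3 -> G3/D4 P5 similar
  R3 @ bar1.0: E4 above D4
  R7 @ bar1.0: C5->D4 leap 10st
  R3 @ bar1.1: E4 above D4
  R3 @ bar1.2: E4 above D4
  R3 @ bar1.3: E4 above D4
  R4 @ bar3.0: D3/C4 m7 untreated
  R7 @ bar3.0: F4->B3 leap 6st
  R2 @ bar4.0: D3/C4 m7 -> G3/G4 P8 similar
  R8 @ bar4.0: penult P8 not 3rd/6th
  R2 @ bar5.0: G3/E4 M6 -> A3/A4 P8 similar
  R6 @ bar5.3: closes on m3

No (13 violations)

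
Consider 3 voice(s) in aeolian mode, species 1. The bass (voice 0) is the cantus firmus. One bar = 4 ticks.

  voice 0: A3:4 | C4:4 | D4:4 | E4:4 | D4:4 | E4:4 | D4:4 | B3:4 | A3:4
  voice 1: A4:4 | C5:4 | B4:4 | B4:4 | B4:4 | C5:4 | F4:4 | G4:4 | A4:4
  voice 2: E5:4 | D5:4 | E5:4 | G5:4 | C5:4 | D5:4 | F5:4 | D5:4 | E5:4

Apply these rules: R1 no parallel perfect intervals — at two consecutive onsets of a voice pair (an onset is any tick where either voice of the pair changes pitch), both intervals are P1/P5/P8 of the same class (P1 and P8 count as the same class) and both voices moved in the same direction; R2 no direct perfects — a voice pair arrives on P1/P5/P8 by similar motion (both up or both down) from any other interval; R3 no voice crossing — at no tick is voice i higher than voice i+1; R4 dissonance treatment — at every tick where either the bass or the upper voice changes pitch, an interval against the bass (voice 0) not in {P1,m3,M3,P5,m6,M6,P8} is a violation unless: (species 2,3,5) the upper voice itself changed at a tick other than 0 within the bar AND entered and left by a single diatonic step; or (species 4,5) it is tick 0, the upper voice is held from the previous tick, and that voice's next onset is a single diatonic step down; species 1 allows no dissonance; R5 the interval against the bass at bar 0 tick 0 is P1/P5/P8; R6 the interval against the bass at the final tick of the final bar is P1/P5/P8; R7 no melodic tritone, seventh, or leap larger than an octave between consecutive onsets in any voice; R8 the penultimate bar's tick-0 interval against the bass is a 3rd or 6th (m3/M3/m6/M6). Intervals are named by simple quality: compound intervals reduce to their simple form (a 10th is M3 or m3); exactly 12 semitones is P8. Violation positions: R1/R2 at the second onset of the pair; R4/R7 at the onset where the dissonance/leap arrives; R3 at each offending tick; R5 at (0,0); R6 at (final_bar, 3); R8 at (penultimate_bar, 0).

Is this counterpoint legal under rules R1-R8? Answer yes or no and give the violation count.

No (6 violations)

bar 0: v0=A3 v1=A4 v2=E5 (P5)
bar 1: v0=C4 v1=C5 v2=D5 (M2)
bar 2: v0=D4 v1=B4 v2=E5 (M2)
bar 3: v0=E4 v1=B4 v2=G5 (m3)
bar 4: v0=D4 v1=B4 v2=C5 (m7)
bar 5: v0=E4 v1=C5 v2=D5 (m7)
bar 6: v0=D4 v1=F4 v2=F5 (m3)
bar 7: v0=B3 v1=G4 v2=D5 (m3)
bar 8: v0=A3 v1=A4 v2=E5 (P5)
  R1 @ bar1.0: A3/A4 P8 -> C4/C5 P8 similar
  R4 @ bar1.0: C4/D5 M2 untreated
  R4 @ bar2.0: D4/E5 M2 untreated
  R4 @ bar4.0: D4/C5 m7 untreated
  R4 @ bar5.0: E4/D5 m7 untreated
  R1 @ bar8.0: G4/D5 P5 -> A4/E5 P5 similar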